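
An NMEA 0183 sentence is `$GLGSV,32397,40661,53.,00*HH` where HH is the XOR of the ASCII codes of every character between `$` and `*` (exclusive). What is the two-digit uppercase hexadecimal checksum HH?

XOR the ASCII codes of the payload characters:
  'G' = 0x47 → acc = 0x47
  'L' = 0x4C → acc = 0x0B
  'G' = 0x47 → acc = 0x4C
  'S' = 0x53 → acc = 0x1F
  'V' = 0x56 → acc = 0x49
  ',' = 0x2C → acc = 0x65
  '3' = 0x33 → acc = 0x56
  '2' = 0x32 → acc = 0x64
  '3' = 0x33 → acc = 0x57
  '9' = 0x39 → acc = 0x6E
  '7' = 0x37 → acc = 0x59
  ',' = 0x2C → acc = 0x75
  '4' = 0x34 → acc = 0x41
  '0' = 0x30 → acc = 0x71
  '6' = 0x36 → acc = 0x47
  '6' = 0x36 → acc = 0x71
  '1' = 0x31 → acc = 0x40
  ',' = 0x2C → acc = 0x6C
  '5' = 0x35 → acc = 0x59
  '3' = 0x33 → acc = 0x6A
  '.' = 0x2E → acc = 0x44
  ',' = 0x2C → acc = 0x68
  '0' = 0x30 → acc = 0x58
  '0' = 0x30 → acc = 0x68
Checksum = 0x68.

68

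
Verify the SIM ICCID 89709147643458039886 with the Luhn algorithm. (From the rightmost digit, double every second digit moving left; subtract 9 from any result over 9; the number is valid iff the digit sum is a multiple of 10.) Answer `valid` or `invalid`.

From the right, keep odd positions and double even positions (subtract 9 from any doubled value over 9):
  doubled (positions 2,4,...): 7 9 0 1 6 3 8 9 5 7 → sum 55
  kept (positions 1,3,...): 6 8 3 8 4 4 7 1 0 9 → sum 50
Total = 105.
105 mod 10 = 5, so the number is invalid.

invalid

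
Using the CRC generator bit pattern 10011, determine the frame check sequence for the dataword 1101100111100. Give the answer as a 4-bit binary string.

Append 4 zeros: 11011001111000000. Divide by 10011 (XOR where the leading bit is 1):
  pos 0: 11011 XOR 10011 = 01000
  pos 1: 10000 XOR 10011 = 00011
  pos 4: 11011 XOR 10011 = 01000
  pos 5: 10001 XOR 10011 = 00010
  pos 8: 10100 XOR 10011 = 00111
  pos 10: 11100 XOR 10011 = 01111
  pos 11: 11110 XOR 10011 = 01101
  pos 12: 11010 XOR 10011 = 01001
Remainder (last 4 bits) = 1001. This is the CRC / FCS.

1001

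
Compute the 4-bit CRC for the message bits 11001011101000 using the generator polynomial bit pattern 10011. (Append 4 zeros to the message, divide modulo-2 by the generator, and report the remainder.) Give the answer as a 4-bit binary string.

0011

Append 4 zeros: 110010111010000000. Divide by 10011 (XOR where the leading bit is 1):
  pos 0: 11001 XOR 10011 = 01010
  pos 1: 10100 XOR 10011 = 00111
  pos 3: 11111 XOR 10011 = 01100
  pos 4: 11001 XOR 10011 = 01010
  pos 5: 10100 XOR 10011 = 00111
  pos 7: 11110 XOR 10011 = 01101
  pos 8: 11010 XOR 10011 = 01001
  pos 9: 10010 XOR 10011 = 00001
  pos 13: 10000 XOR 10011 = 00011
Remainder (last 4 bits) = 0011. This is the CRC / FCS.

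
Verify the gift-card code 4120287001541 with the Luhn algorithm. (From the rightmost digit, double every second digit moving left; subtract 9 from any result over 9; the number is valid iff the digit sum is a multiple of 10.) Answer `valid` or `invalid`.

From the right, keep odd positions and double even positions (subtract 9 from any doubled value over 9):
  doubled (positions 2,4,...): 8 2 0 7 0 2 → sum 19
  kept (positions 1,3,...): 1 5 0 7 2 2 4 → sum 21
Total = 40.
40 mod 10 = 0, so the number is valid.

valid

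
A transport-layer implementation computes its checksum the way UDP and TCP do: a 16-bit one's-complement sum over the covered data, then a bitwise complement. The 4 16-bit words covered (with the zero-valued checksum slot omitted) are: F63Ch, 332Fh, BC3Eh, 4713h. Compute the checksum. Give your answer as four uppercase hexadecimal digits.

D341

One's-complement addition (fold any carry out of bit 15 back into bit 0):
  0xF63C + 0x332F = 0x1296B → wrap carry → 0x296C
  0x296C + 0xBC3E = 0x0E5AA
  0xE5AA + 0x4713 = 0x12CBD → wrap carry → 0x2CBE
One's-complement sum = 0x2CBE.
Checksum = ~0x2CBE & 0xFFFF = 0xD341.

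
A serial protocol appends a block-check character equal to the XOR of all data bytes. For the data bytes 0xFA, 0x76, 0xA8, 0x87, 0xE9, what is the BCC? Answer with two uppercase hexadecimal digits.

4A

XOR the bytes together:
  start with 0xFA
  0xFA ⊕ 0x76 = 0x8C
  0x8C ⊕ 0xA8 = 0x24
  0x24 ⊕ 0x87 = 0xA3
  0xA3 ⊕ 0xE9 = 0x4A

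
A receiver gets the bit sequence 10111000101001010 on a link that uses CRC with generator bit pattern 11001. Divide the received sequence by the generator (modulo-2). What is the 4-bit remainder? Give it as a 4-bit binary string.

0000

Modulo-2 division of 10111000101001010 by 11001:
  pos 0: 10111 XOR 11001 = 01110
  pos 1: 11100 XOR 11001 = 00101
  pos 3: 10100 XOR 11001 = 01101
  pos 4: 11011 XOR 11001 = 00010
  pos 7: 10010 XOR 11001 = 01011
  pos 8: 10110 XOR 11001 = 01111
  pos 9: 11111 XOR 11001 = 00110
  pos 11: 11001 XOR 11001 = 00000
Remainder = 0000 (zero — the frame passes the CRC check).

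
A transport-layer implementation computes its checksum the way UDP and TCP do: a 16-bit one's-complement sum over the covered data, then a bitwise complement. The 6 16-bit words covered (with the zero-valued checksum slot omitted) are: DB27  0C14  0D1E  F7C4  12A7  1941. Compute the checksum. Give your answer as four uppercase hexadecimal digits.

E7F8

One's-complement addition (fold any carry out of bit 15 back into bit 0):
  0xDB27 + 0x0C14 = 0x0E73B
  0xE73B + 0x0D1E = 0x0F459
  0xF459 + 0xF7C4 = 0x1EC1D → wrap carry → 0xEC1E
  0xEC1E + 0x12A7 = 0x0FEC5
  0xFEC5 + 0x1941 = 0x11806 → wrap carry → 0x1807
One's-complement sum = 0x1807.
Checksum = ~0x1807 & 0xFFFF = 0xE7F8.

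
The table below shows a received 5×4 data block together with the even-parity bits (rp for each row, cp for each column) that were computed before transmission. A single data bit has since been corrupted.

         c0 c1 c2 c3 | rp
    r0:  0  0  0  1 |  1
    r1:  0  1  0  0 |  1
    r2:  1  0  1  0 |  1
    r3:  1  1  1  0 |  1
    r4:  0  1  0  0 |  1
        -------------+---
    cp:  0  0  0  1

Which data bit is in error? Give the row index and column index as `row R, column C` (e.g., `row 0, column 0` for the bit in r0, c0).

Recompute each row's even parity and compare to rp:
  r0: data parity 1, sent rp 1 → ok
  r1: data parity 1, sent rp 1 → ok
  r2: data parity 0, sent rp 1 → mismatch
  r3: data parity 1, sent rp 1 → ok
  r4: data parity 1, sent rp 1 → ok
Recompute each column's even parity and compare to cp:
  c0: data parity 0, sent cp 0 → ok
  c1: data parity 1, sent cp 0 → mismatch
  c2: data parity 0, sent cp 0 → ok
  c3: data parity 1, sent cp 1 → ok
Exactly one row (r2) and one column (c1) fail → the flipped bit is at their intersection.

row 2, column 1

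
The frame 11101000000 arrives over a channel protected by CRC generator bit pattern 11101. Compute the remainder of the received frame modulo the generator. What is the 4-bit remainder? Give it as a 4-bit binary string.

0000

Modulo-2 division of 11101000000 by 11101:
  pos 0: 11101 XOR 11101 = 00000
Remainder = 0000 (zero — the frame passes the CRC check).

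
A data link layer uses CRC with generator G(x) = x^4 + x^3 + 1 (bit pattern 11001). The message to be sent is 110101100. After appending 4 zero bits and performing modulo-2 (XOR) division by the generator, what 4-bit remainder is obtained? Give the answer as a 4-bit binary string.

0011

Append 4 zeros: 1101011000000. Divide by 11001 (XOR where the leading bit is 1):
  pos 0: 11010 XOR 11001 = 00011
  pos 3: 11110 XOR 11001 = 00111
  pos 5: 11100 XOR 11001 = 00101
  pos 7: 10100 XOR 11001 = 01101
  pos 8: 11010 XOR 11001 = 00011
Remainder (last 4 bits) = 0011. This is the CRC / FCS.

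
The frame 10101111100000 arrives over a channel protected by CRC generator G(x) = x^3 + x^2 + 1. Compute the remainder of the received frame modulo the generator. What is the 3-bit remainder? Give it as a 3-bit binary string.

011

Modulo-2 division of 10101111100000 by 1101:
  pos 0: 1010 XOR 1101 = 0111
  pos 1: 1111 XOR 1101 = 0010
  pos 3: 1011 XOR 1101 = 0110
  pos 4: 1101 XOR 1101 = 0000
  pos 8: 1000 XOR 1101 = 0101
  pos 9: 1010 XOR 1101 = 0111
  pos 10: 1110 XOR 1101 = 0011
Remainder = 011 (nonzero — an error is detected).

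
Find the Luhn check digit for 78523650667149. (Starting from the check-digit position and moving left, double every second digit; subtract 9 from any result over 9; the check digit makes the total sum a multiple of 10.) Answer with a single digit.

5

Partial digits right→left: 9 4 1 7 6 6 0 5 6 3 2 5 8 7
Double every second digit counting from the check-digit position (so the 1st, 3rd, 5th, ... of the partial from the right).
  doubled (with −9 where >9): 9 2 3 0 3 4 7 → sum 28
  kept as-is: 4 7 6 5 3 5 7 → sum 37
Total = 28 + 37 = 65.
Check digit = (10 − (65 mod 10)) mod 10 = 5.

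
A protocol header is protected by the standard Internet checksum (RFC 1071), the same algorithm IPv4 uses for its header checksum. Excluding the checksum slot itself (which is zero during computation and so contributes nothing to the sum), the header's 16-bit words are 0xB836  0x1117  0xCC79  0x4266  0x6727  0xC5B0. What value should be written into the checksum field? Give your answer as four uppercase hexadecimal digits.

FAF9

One's-complement addition (fold any carry out of bit 15 back into bit 0):
  0xB836 + 0x1117 = 0x0C94D
  0xC94D + 0xCC79 = 0x195C6 → wrap carry → 0x95C7
  0x95C7 + 0x4266 = 0x0D82D
  0xD82D + 0x6727 = 0x13F54 → wrap carry → 0x3F55
  0x3F55 + 0xC5B0 = 0x10505 → wrap carry → 0x0506
One's-complement sum = 0x0506.
Checksum = ~0x0506 & 0xFFFF = 0xFAF9.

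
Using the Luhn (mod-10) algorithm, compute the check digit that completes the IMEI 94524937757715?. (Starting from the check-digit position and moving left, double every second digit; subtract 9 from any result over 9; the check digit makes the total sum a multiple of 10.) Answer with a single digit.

Partial digits right→left: 5 1 7 7 5 7 7 3 9 4 2 5 4 9
Double every second digit counting from the check-digit position (so the 1st, 3rd, 5th, ... of the partial from the right).
  doubled (with −9 where >9): 1 5 1 5 9 4 8 → sum 33
  kept as-is: 1 7 7 3 4 5 9 → sum 36
Total = 33 + 36 = 69.
Check digit = (10 − (69 mod 10)) mod 10 = 1.

1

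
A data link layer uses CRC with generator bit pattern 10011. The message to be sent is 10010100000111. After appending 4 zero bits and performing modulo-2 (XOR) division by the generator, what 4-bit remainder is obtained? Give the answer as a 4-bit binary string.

1011

Append 4 zeros: 100101000001110000. Divide by 10011 (XOR where the leading bit is 1):
  pos 0: 10010 XOR 10011 = 00001
  pos 4: 11000 XOR 10011 = 01011
  pos 5: 10110 XOR 10011 = 00101
  pos 7: 10101 XOR 10011 = 00110
  pos 9: 11011 XOR 10011 = 01000
  pos 10: 10000 XOR 10011 = 00011
  pos 13: 11000 XOR 10011 = 01011
Remainder (last 4 bits) = 1011. This is the CRC / FCS.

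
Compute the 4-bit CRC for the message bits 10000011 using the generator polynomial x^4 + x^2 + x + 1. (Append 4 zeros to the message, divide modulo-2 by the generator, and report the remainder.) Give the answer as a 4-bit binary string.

Append 4 zeros: 100000110000. Divide by 10111 (XOR where the leading bit is 1):
  pos 0: 10000 XOR 10111 = 00111
  pos 2: 11101 XOR 10111 = 01010
  pos 3: 10101 XOR 10111 = 00010
  pos 6: 10000 XOR 10111 = 00111
Remainder (last 4 bits) = 1110. This is the CRC / FCS.

1110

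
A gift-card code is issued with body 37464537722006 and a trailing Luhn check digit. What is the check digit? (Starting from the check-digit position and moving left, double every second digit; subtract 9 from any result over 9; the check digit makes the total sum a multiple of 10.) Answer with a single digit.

6

Partial digits right→left: 6 0 0 2 2 7 7 3 5 4 6 4 7 3
Double every second digit counting from the check-digit position (so the 1st, 3rd, 5th, ... of the partial from the right).
  doubled (with −9 where >9): 3 0 4 5 1 3 5 → sum 21
  kept as-is: 0 2 7 3 4 4 3 → sum 23
Total = 21 + 23 = 44.
Check digit = (10 − (44 mod 10)) mod 10 = 6.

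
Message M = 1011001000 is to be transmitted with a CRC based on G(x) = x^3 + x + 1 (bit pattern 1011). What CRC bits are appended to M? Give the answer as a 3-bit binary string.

101

Append 3 zeros: 1011001000000. Divide by 1011 (XOR where the leading bit is 1):
  pos 0: 1011 XOR 1011 = 0000
  pos 6: 1000 XOR 1011 = 0011
  pos 8: 1100 XOR 1011 = 0111
  pos 9: 1110 XOR 1011 = 0101
Remainder (last 3 bits) = 101. This is the CRC / FCS.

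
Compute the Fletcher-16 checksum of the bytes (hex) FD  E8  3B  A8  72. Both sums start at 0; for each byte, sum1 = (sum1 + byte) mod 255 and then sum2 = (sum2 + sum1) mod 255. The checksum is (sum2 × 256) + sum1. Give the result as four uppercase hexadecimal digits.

0F3D

Running sums (mod 255):
  after byte 0 (FD): sum1=253, sum2=253
  after byte 1 (E8): sum1=230, sum2=228
  after byte 2 (3B): sum1=34, sum2=7
  after byte 3 (A8): sum1=202, sum2=209
  after byte 4 (72): sum1=61, sum2=15
Checksum = sum2·256 + sum1 = 15·256 + 61 = 3901 = 0x0F3D.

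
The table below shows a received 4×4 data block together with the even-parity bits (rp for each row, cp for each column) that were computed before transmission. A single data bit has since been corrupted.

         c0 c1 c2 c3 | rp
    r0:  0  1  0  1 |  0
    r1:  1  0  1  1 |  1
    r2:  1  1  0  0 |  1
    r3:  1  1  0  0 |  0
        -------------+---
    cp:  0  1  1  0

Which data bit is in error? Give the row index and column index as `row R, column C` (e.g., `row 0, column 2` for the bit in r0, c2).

Recompute each row's even parity and compare to rp:
  r0: data parity 0, sent rp 0 → ok
  r1: data parity 1, sent rp 1 → ok
  r2: data parity 0, sent rp 1 → mismatch
  r3: data parity 0, sent rp 0 → ok
Recompute each column's even parity and compare to cp:
  c0: data parity 1, sent cp 0 → mismatch
  c1: data parity 1, sent cp 1 → ok
  c2: data parity 1, sent cp 1 → ok
  c3: data parity 0, sent cp 0 → ok
Exactly one row (r2) and one column (c0) fail → the flipped bit is at their intersection.

row 2, column 0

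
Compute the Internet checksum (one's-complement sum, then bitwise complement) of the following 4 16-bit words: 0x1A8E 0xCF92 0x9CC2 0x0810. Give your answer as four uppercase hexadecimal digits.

710C

One's-complement addition (fold any carry out of bit 15 back into bit 0):
  0x1A8E + 0xCF92 = 0x0EA20
  0xEA20 + 0x9CC2 = 0x186E2 → wrap carry → 0x86E3
  0x86E3 + 0x0810 = 0x08EF3
One's-complement sum = 0x8EF3.
Checksum = ~0x8EF3 & 0xFFFF = 0x710C.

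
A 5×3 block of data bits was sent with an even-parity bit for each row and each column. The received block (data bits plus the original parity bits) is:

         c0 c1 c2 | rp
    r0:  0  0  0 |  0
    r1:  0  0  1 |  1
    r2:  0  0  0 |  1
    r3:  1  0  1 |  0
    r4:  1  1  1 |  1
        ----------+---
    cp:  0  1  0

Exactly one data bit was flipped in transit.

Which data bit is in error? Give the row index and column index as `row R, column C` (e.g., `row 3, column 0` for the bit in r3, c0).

Recompute each row's even parity and compare to rp:
  r0: data parity 0, sent rp 0 → ok
  r1: data parity 1, sent rp 1 → ok
  r2: data parity 0, sent rp 1 → mismatch
  r3: data parity 0, sent rp 0 → ok
  r4: data parity 1, sent rp 1 → ok
Recompute each column's even parity and compare to cp:
  c0: data parity 0, sent cp 0 → ok
  c1: data parity 1, sent cp 1 → ok
  c2: data parity 1, sent cp 0 → mismatch
Exactly one row (r2) and one column (c2) fail → the flipped bit is at their intersection.

row 2, column 2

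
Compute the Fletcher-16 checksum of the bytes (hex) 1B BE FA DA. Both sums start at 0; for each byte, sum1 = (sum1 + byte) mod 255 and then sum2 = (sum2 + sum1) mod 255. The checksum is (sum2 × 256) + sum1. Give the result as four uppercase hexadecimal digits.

Running sums (mod 255):
  after byte 0 (1B): sum1=27, sum2=27
  after byte 1 (BE): sum1=217, sum2=244
  after byte 2 (FA): sum1=212, sum2=201
  after byte 3 (DA): sum1=175, sum2=121
Checksum = sum2·256 + sum1 = 121·256 + 175 = 31151 = 0x79AF.

79AF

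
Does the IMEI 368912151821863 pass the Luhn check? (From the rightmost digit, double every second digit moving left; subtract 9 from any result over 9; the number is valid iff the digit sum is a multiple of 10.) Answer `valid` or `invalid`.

From the right, keep odd positions and double even positions (subtract 9 from any doubled value over 9):
  doubled (positions 2,4,...): 3 2 7 1 4 9 3 → sum 29
  kept (positions 1,3,...): 3 8 2 1 1 1 8 3 → sum 27
Total = 56.
56 mod 10 = 6, so the number is invalid.

invalid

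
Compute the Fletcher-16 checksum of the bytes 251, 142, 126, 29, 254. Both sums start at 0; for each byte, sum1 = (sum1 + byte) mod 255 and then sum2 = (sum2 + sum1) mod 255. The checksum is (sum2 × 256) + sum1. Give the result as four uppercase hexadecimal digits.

DA25

Running sums (mod 255):
  after byte 0 (251): sum1=251, sum2=251
  after byte 1 (142): sum1=138, sum2=134
  after byte 2 (126): sum1=9, sum2=143
  after byte 3 (29): sum1=38, sum2=181
  after byte 4 (254): sum1=37, sum2=218
Checksum = sum2·256 + sum1 = 218·256 + 37 = 55845 = 0xDA25.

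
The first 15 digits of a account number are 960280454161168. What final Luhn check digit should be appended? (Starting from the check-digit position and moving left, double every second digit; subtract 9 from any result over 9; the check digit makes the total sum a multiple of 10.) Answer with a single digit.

5

Partial digits right→left: 8 6 1 1 6 1 4 5 4 0 8 2 0 6 9
Double every second digit counting from the check-digit position (so the 1st, 3rd, 5th, ... of the partial from the right).
  doubled (with −9 where >9): 7 2 3 8 8 7 0 9 → sum 44
  kept as-is: 6 1 1 5 0 2 6 → sum 21
Total = 44 + 21 = 65.
Check digit = (10 − (65 mod 10)) mod 10 = 5.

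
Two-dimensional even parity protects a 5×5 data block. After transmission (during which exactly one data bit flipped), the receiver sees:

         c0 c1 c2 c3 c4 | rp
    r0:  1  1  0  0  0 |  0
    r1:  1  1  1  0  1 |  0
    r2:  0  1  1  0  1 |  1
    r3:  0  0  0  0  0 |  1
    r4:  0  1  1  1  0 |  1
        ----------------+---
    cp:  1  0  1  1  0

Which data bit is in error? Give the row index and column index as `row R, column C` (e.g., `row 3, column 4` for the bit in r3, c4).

row 3, column 0

Recompute each row's even parity and compare to rp:
  r0: data parity 0, sent rp 0 → ok
  r1: data parity 0, sent rp 0 → ok
  r2: data parity 1, sent rp 1 → ok
  r3: data parity 0, sent rp 1 → mismatch
  r4: data parity 1, sent rp 1 → ok
Recompute each column's even parity and compare to cp:
  c0: data parity 0, sent cp 1 → mismatch
  c1: data parity 0, sent cp 0 → ok
  c2: data parity 1, sent cp 1 → ok
  c3: data parity 1, sent cp 1 → ok
  c4: data parity 0, sent cp 0 → ok
Exactly one row (r3) and one column (c0) fail → the flipped bit is at their intersection.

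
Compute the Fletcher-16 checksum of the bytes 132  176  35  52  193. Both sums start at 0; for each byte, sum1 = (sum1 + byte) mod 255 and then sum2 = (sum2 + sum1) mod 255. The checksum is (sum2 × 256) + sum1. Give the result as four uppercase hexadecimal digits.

EC4E

Running sums (mod 255):
  after byte 0 (132): sum1=132, sum2=132
  after byte 1 (176): sum1=53, sum2=185
  after byte 2 (35): sum1=88, sum2=18
  after byte 3 (52): sum1=140, sum2=158
  after byte 4 (193): sum1=78, sum2=236
Checksum = sum2·256 + sum1 = 236·256 + 78 = 60494 = 0xEC4E.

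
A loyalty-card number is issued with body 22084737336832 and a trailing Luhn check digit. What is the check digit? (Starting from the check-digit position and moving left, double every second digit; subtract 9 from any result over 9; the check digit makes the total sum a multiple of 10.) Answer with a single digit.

Partial digits right→left: 2 3 8 6 3 3 7 3 7 4 8 0 2 2
Double every second digit counting from the check-digit position (so the 1st, 3rd, 5th, ... of the partial from the right).
  doubled (with −9 where >9): 4 7 6 5 5 7 4 → sum 38
  kept as-is: 3 6 3 3 4 0 2 → sum 21
Total = 38 + 21 = 59.
Check digit = (10 − (59 mod 10)) mod 10 = 1.

1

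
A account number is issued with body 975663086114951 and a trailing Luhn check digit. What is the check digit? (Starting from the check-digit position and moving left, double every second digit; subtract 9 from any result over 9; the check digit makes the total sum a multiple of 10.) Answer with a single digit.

7

Partial digits right→left: 1 5 9 4 1 1 6 8 0 3 6 6 5 7 9
Double every second digit counting from the check-digit position (so the 1st, 3rd, 5th, ... of the partial from the right).
  doubled (with −9 where >9): 2 9 2 3 0 3 1 9 → sum 29
  kept as-is: 5 4 1 8 3 6 7 → sum 34
Total = 29 + 34 = 63.
Check digit = (10 − (63 mod 10)) mod 10 = 7.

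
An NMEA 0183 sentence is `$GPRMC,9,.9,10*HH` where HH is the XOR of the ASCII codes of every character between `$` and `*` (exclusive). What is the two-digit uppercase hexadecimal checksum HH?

48

XOR the ASCII codes of the payload characters:
  'G' = 0x47 → acc = 0x47
  'P' = 0x50 → acc = 0x17
  'R' = 0x52 → acc = 0x45
  'M' = 0x4D → acc = 0x08
  'C' = 0x43 → acc = 0x4B
  ',' = 0x2C → acc = 0x67
  '9' = 0x39 → acc = 0x5E
  ',' = 0x2C → acc = 0x72
  '.' = 0x2E → acc = 0x5C
  '9' = 0x39 → acc = 0x65
  ',' = 0x2C → acc = 0x49
  '1' = 0x31 → acc = 0x78
  '0' = 0x30 → acc = 0x48
Checksum = 0x48.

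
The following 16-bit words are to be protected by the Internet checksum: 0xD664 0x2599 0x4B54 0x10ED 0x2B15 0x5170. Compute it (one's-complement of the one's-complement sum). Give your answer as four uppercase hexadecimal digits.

One's-complement addition (fold any carry out of bit 15 back into bit 0):
  0xD664 + 0x2599 = 0x0FBFD
  0xFBFD + 0x4B54 = 0x14751 → wrap carry → 0x4752
  0x4752 + 0x10ED = 0x0583F
  0x583F + 0x2B15 = 0x08354
  0x8354 + 0x5170 = 0x0D4C4
One's-complement sum = 0xD4C4.
Checksum = ~0xD4C4 & 0xFFFF = 0x2B3B.

2B3B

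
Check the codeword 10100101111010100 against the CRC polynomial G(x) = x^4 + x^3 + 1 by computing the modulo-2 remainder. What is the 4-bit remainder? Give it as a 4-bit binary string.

1101

Modulo-2 division of 10100101111010100 by 11001:
  pos 0: 10100 XOR 11001 = 01101
  pos 1: 11011 XOR 11001 = 00010
  pos 4: 10011 XOR 11001 = 01010
  pos 5: 10101 XOR 11001 = 01100
  pos 6: 11001 XOR 11001 = 00000
  pos 12: 10100 XOR 11001 = 01101
Remainder = 1101 (nonzero — an error is detected).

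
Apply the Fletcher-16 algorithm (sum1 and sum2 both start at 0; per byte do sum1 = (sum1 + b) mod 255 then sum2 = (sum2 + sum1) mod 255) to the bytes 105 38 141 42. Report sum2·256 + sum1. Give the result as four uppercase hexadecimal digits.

Running sums (mod 255):
  after byte 0 (105): sum1=105, sum2=105
  after byte 1 (38): sum1=143, sum2=248
  after byte 2 (141): sum1=29, sum2=22
  after byte 3 (42): sum1=71, sum2=93
Checksum = sum2·256 + sum1 = 93·256 + 71 = 23879 = 0x5D47.

5D47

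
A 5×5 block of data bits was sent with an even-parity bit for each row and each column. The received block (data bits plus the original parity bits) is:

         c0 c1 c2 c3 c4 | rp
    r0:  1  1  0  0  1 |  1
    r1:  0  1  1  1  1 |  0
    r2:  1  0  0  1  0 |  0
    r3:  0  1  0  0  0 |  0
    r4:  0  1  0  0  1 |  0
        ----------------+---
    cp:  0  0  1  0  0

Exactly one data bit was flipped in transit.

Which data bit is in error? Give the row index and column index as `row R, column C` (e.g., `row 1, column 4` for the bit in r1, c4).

row 3, column 4

Recompute each row's even parity and compare to rp:
  r0: data parity 1, sent rp 1 → ok
  r1: data parity 0, sent rp 0 → ok
  r2: data parity 0, sent rp 0 → ok
  r3: data parity 1, sent rp 0 → mismatch
  r4: data parity 0, sent rp 0 → ok
Recompute each column's even parity and compare to cp:
  c0: data parity 0, sent cp 0 → ok
  c1: data parity 0, sent cp 0 → ok
  c2: data parity 1, sent cp 1 → ok
  c3: data parity 0, sent cp 0 → ok
  c4: data parity 1, sent cp 0 → mismatch
Exactly one row (r3) and one column (c4) fail → the flipped bit is at their intersection.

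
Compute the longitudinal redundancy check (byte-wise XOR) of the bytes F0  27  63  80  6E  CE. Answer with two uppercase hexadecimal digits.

94

XOR the bytes together:
  start with 0xF0
  0xF0 ⊕ 0x27 = 0xD7
  0xD7 ⊕ 0x63 = 0xB4
  0xB4 ⊕ 0x80 = 0x34
  0x34 ⊕ 0x6E = 0x5A
  0x5A ⊕ 0xCE = 0x94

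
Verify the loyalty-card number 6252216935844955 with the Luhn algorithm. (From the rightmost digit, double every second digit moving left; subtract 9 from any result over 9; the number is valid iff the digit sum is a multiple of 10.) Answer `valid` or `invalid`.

From the right, keep odd positions and double even positions (subtract 9 from any doubled value over 9):
  doubled (positions 2,4,...): 1 8 7 6 3 4 1 3 → sum 33
  kept (positions 1,3,...): 5 9 4 5 9 1 2 2 → sum 37
Total = 70.
70 mod 10 = 0, so the number is valid.

valid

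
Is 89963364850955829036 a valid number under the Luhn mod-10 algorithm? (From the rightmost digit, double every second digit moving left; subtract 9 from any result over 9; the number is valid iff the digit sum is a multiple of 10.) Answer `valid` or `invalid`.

invalid

From the right, keep odd positions and double even positions (subtract 9 from any doubled value over 9):
  doubled (positions 2,4,...): 6 9 7 1 0 7 3 6 9 7 → sum 55
  kept (positions 1,3,...): 6 0 2 5 9 5 4 3 6 9 → sum 49
Total = 104.
104 mod 10 = 4, so the number is invalid.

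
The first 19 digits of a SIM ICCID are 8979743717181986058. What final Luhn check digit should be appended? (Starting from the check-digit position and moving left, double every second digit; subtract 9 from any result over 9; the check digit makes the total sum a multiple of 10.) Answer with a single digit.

Partial digits right→left: 8 5 0 6 8 9 1 8 1 7 1 7 3 4 7 9 7 9 8
Double every second digit counting from the check-digit position (so the 1st, 3rd, 5th, ... of the partial from the right).
  doubled (with −9 where >9): 7 0 7 2 2 2 6 5 5 7 → sum 43
  kept as-is: 5 6 9 8 7 7 4 9 9 → sum 64
Total = 43 + 64 = 107.
Check digit = (10 − (107 mod 10)) mod 10 = 3.

3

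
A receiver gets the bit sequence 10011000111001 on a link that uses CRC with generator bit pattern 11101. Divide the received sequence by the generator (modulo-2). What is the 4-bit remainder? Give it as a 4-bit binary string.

Modulo-2 division of 10011000111001 by 11101:
  pos 0: 10011 XOR 11101 = 01110
  pos 1: 11100 XOR 11101 = 00001
  pos 5: 10011 XOR 11101 = 01110
  pos 6: 11101 XOR 11101 = 00000
Remainder = 0001 (nonzero — an error is detected).

0001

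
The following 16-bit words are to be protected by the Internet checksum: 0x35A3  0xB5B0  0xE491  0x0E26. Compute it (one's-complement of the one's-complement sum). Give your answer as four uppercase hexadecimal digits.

21F4

One's-complement addition (fold any carry out of bit 15 back into bit 0):
  0x35A3 + 0xB5B0 = 0x0EB53
  0xEB53 + 0xE491 = 0x1CFE4 → wrap carry → 0xCFE5
  0xCFE5 + 0x0E26 = 0x0DE0B
One's-complement sum = 0xDE0B.
Checksum = ~0xDE0B & 0xFFFF = 0x21F4.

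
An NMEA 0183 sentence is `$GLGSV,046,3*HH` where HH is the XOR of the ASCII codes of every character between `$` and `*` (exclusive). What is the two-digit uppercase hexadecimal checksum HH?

48

XOR the ASCII codes of the payload characters:
  'G' = 0x47 → acc = 0x47
  'L' = 0x4C → acc = 0x0B
  'G' = 0x47 → acc = 0x4C
  'S' = 0x53 → acc = 0x1F
  'V' = 0x56 → acc = 0x49
  ',' = 0x2C → acc = 0x65
  '0' = 0x30 → acc = 0x55
  '4' = 0x34 → acc = 0x61
  '6' = 0x36 → acc = 0x57
  ',' = 0x2C → acc = 0x7B
  '3' = 0x33 → acc = 0x48
Checksum = 0x48.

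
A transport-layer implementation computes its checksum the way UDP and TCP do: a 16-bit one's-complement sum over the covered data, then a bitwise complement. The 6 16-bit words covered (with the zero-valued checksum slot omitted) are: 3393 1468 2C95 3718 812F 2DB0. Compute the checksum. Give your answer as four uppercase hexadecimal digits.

A577

One's-complement addition (fold any carry out of bit 15 back into bit 0):
  0x3393 + 0x1468 = 0x047FB
  0x47FB + 0x2C95 = 0x07490
  0x7490 + 0x3718 = 0x0ABA8
  0xABA8 + 0x812F = 0x12CD7 → wrap carry → 0x2CD8
  0x2CD8 + 0x2DB0 = 0x05A88
One's-complement sum = 0x5A88.
Checksum = ~0x5A88 & 0xFFFF = 0xA577.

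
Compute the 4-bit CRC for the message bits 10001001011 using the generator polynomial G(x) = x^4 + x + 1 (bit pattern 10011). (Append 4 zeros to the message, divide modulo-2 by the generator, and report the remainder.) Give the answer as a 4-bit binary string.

0000

Append 4 zeros: 100010010110000. Divide by 10011 (XOR where the leading bit is 1):
  pos 0: 10001 XOR 10011 = 00010
  pos 3: 10001 XOR 10011 = 00010
  pos 6: 10011 XOR 10011 = 00000
Remainder (last 4 bits) = 0000. This is the CRC / FCS.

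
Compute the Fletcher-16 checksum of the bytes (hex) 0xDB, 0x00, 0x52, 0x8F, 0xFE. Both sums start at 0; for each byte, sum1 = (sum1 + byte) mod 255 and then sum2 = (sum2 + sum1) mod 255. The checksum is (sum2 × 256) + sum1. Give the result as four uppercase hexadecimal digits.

Running sums (mod 255):
  after byte 0 (0xDB): sum1=219, sum2=219
  after byte 1 (0x00): sum1=219, sum2=183
  after byte 2 (0x52): sum1=46, sum2=229
  after byte 3 (0x8F): sum1=189, sum2=163
  after byte 4 (0xFE): sum1=188, sum2=96
Checksum = sum2·256 + sum1 = 96·256 + 188 = 24764 = 0x60BC.

60BC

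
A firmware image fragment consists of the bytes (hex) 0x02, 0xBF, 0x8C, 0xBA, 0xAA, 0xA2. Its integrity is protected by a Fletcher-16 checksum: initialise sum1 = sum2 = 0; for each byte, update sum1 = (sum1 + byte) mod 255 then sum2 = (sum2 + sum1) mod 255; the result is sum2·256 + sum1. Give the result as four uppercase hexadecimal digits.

2556

Running sums (mod 255):
  after byte 0 (0x02): sum1=2, sum2=2
  after byte 1 (0xBF): sum1=193, sum2=195
  after byte 2 (0x8C): sum1=78, sum2=18
  after byte 3 (0xBA): sum1=9, sum2=27
  after byte 4 (0xAA): sum1=179, sum2=206
  after byte 5 (0xA2): sum1=86, sum2=37
Checksum = sum2·256 + sum1 = 37·256 + 86 = 9558 = 0x2556.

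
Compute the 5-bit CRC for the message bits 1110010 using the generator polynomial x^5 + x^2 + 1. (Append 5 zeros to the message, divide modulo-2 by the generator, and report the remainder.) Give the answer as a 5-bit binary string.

00110

Append 5 zeros: 111001000000. Divide by 100101 (XOR where the leading bit is 1):
  pos 0: 111001 XOR 100101 = 011100
  pos 1: 111000 XOR 100101 = 011101
  pos 2: 111010 XOR 100101 = 011111
  pos 3: 111110 XOR 100101 = 011011
  pos 4: 110110 XOR 100101 = 010011
  pos 5: 100110 XOR 100101 = 000011
Remainder (last 5 bits) = 00110. This is the CRC / FCS.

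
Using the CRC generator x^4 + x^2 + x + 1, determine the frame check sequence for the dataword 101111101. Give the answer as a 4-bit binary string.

1101

Append 4 zeros: 1011111010000. Divide by 10111 (XOR where the leading bit is 1):
  pos 0: 10111 XOR 10111 = 00000
  pos 5: 11010 XOR 10111 = 01101
  pos 6: 11010 XOR 10111 = 01101
  pos 7: 11010 XOR 10111 = 01101
  pos 8: 11010 XOR 10111 = 01101
Remainder (last 4 bits) = 1101. This is the CRC / FCS.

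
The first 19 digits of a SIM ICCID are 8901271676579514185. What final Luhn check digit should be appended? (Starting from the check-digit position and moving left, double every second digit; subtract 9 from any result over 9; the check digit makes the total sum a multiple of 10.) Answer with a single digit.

Partial digits right→left: 5 8 1 4 1 5 9 7 5 6 7 6 1 7 2 1 0 9 8
Double every second digit counting from the check-digit position (so the 1st, 3rd, 5th, ... of the partial from the right).
  doubled (with −9 where >9): 1 2 2 9 1 5 2 4 0 7 → sum 33
  kept as-is: 8 4 5 7 6 6 7 1 9 → sum 53
Total = 33 + 53 = 86.
Check digit = (10 − (86 mod 10)) mod 10 = 4.

4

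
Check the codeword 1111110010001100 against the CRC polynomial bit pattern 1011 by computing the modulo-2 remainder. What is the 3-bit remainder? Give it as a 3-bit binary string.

Modulo-2 division of 1111110010001100 by 1011:
  pos 0: 1111 XOR 1011 = 0100
  pos 1: 1001 XOR 1011 = 0010
  pos 3: 1010 XOR 1011 = 0001
  pos 6: 1010 XOR 1011 = 0001
  pos 9: 1001 XOR 1011 = 0010
  pos 11: 1010 XOR 1011 = 0001
Remainder = 010 (nonzero — an error is detected).

010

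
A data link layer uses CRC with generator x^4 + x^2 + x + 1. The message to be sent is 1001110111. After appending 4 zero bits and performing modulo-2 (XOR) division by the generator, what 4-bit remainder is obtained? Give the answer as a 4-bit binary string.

0111

Append 4 zeros: 10011101110000. Divide by 10111 (XOR where the leading bit is 1):
  pos 0: 10011 XOR 10111 = 00100
  pos 2: 10010 XOR 10111 = 00101
  pos 4: 10111 XOR 10111 = 00000
  pos 9: 10000 XOR 10111 = 00111
Remainder (last 4 bits) = 0111. This is the CRC / FCS.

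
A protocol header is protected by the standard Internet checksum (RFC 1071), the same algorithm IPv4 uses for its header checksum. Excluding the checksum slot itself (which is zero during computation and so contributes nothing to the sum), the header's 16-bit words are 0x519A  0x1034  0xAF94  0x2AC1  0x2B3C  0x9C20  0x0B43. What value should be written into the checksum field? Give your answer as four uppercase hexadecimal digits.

One's-complement addition (fold any carry out of bit 15 back into bit 0):
  0x519A + 0x1034 = 0x061CE
  0x61CE + 0xAF94 = 0x11162 → wrap carry → 0x1163
  0x1163 + 0x2AC1 = 0x03C24
  0x3C24 + 0x2B3C = 0x06760
  0x6760 + 0x9C20 = 0x10380 → wrap carry → 0x0381
  0x0381 + 0x0B43 = 0x00EC4
One's-complement sum = 0x0EC4.
Checksum = ~0x0EC4 & 0xFFFF = 0xF13B.

F13B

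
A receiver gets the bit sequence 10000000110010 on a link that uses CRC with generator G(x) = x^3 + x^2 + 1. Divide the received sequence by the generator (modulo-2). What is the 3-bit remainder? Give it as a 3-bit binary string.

Modulo-2 division of 10000000110010 by 1101:
  pos 0: 1000 XOR 1101 = 0101
  pos 1: 1010 XOR 1101 = 0111
  pos 2: 1110 XOR 1101 = 0011
  pos 4: 1100 XOR 1101 = 0001
  pos 7: 1110 XOR 1101 = 0011
  pos 9: 1101 XOR 1101 = 0000
Remainder = 000 (zero — the frame passes the CRC check).

000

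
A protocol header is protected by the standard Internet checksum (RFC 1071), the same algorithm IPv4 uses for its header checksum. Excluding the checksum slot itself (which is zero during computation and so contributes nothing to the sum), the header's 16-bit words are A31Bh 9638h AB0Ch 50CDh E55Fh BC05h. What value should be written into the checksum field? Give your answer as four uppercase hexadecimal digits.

One's-complement addition (fold any carry out of bit 15 back into bit 0):
  0xA31B + 0x9638 = 0x13953 → wrap carry → 0x3954
  0x3954 + 0xAB0C = 0x0E460
  0xE460 + 0x50CD = 0x1352D → wrap carry → 0x352E
  0x352E + 0xE55F = 0x11A8D → wrap carry → 0x1A8E
  0x1A8E + 0xBC05 = 0x0D693
One's-complement sum = 0xD693.
Checksum = ~0xD693 & 0xFFFF = 0x296C.

296C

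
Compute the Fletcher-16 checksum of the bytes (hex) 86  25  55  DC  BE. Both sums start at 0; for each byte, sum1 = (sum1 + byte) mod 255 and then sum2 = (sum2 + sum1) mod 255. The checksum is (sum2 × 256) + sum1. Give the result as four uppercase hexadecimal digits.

AD9C

Running sums (mod 255):
  after byte 0 (86): sum1=134, sum2=134
  after byte 1 (25): sum1=171, sum2=50
  after byte 2 (55): sum1=1, sum2=51
  after byte 3 (DC): sum1=221, sum2=17
  after byte 4 (BE): sum1=156, sum2=173
Checksum = sum2·256 + sum1 = 173·256 + 156 = 44444 = 0xAD9C.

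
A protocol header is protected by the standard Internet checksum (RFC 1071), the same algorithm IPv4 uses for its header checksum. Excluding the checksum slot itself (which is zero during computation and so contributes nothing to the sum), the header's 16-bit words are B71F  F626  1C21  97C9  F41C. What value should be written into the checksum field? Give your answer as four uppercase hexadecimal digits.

One's-complement addition (fold any carry out of bit 15 back into bit 0):
  0xB71F + 0xF626 = 0x1AD45 → wrap carry → 0xAD46
  0xAD46 + 0x1C21 = 0x0C967
  0xC967 + 0x97C9 = 0x16130 → wrap carry → 0x6131
  0x6131 + 0xF41C = 0x1554D → wrap carry → 0x554E
One's-complement sum = 0x554E.
Checksum = ~0x554E & 0xFFFF = 0xAAB1.

AAB1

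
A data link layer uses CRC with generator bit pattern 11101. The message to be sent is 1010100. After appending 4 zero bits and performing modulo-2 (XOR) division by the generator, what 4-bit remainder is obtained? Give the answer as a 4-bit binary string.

0100

Append 4 zeros: 10101000000. Divide by 11101 (XOR where the leading bit is 1):
  pos 0: 10101 XOR 11101 = 01000
  pos 1: 10000 XOR 11101 = 01101
  pos 2: 11010 XOR 11101 = 00111
  pos 4: 11100 XOR 11101 = 00001
Remainder (last 4 bits) = 0100. This is the CRC / FCS.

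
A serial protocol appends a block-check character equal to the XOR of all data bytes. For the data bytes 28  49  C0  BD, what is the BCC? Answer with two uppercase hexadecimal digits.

XOR the bytes together:
  start with 0x28
  0x28 ⊕ 0x49 = 0x61
  0x61 ⊕ 0xC0 = 0xA1
  0xA1 ⊕ 0xBD = 0x1C

1C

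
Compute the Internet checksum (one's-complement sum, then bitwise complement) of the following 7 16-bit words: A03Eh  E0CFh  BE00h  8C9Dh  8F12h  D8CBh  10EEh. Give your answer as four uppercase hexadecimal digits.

BB86

One's-complement addition (fold any carry out of bit 15 back into bit 0):
  0xA03E + 0xE0CF = 0x1810D → wrap carry → 0x810E
  0x810E + 0xBE00 = 0x13F0E → wrap carry → 0x3F0F
  0x3F0F + 0x8C9D = 0x0CBAC
  0xCBAC + 0x8F12 = 0x15ABE → wrap carry → 0x5ABF
  0x5ABF + 0xD8CB = 0x1338A → wrap carry → 0x338B
  0x338B + 0x10EE = 0x04479
One's-complement sum = 0x4479.
Checksum = ~0x4479 & 0xFFFF = 0xBB86.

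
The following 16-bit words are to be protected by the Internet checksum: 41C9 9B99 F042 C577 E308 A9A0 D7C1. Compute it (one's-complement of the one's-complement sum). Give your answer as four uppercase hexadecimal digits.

One's-complement addition (fold any carry out of bit 15 back into bit 0):
  0x41C9 + 0x9B99 = 0x0DD62
  0xDD62 + 0xF042 = 0x1CDA4 → wrap carry → 0xCDA5
  0xCDA5 + 0xC577 = 0x1931C → wrap carry → 0x931D
  0x931D + 0xE308 = 0x17625 → wrap carry → 0x7626
  0x7626 + 0xA9A0 = 0x11FC6 → wrap carry → 0x1FC7
  0x1FC7 + 0xD7C1 = 0x0F788
One's-complement sum = 0xF788.
Checksum = ~0xF788 & 0xFFFF = 0x0877.

0877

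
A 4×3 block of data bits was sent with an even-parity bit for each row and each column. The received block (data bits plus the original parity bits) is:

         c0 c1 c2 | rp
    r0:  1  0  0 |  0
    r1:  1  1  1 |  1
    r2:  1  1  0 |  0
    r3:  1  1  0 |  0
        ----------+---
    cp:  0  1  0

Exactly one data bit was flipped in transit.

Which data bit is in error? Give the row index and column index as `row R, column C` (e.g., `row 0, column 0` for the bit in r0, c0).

Recompute each row's even parity and compare to rp:
  r0: data parity 1, sent rp 0 → mismatch
  r1: data parity 1, sent rp 1 → ok
  r2: data parity 0, sent rp 0 → ok
  r3: data parity 0, sent rp 0 → ok
Recompute each column's even parity and compare to cp:
  c0: data parity 0, sent cp 0 → ok
  c1: data parity 1, sent cp 1 → ok
  c2: data parity 1, sent cp 0 → mismatch
Exactly one row (r0) and one column (c2) fail → the flipped bit is at their intersection.

row 0, column 2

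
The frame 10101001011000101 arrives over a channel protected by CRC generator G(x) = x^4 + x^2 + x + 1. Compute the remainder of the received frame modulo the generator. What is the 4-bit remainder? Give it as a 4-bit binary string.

Modulo-2 division of 10101001011000101 by 10111:
  pos 0: 10101 XOR 10111 = 00010
  pos 3: 10001 XOR 10111 = 00110
  pos 5: 11001 XOR 10111 = 01110
  pos 6: 11101 XOR 10111 = 01010
  pos 7: 10100 XOR 10111 = 00011
  pos 10: 11001 XOR 10111 = 01110
  pos 11: 11100 XOR 10111 = 01011
  pos 12: 10111 XOR 10111 = 00000
Remainder = 0000 (zero — the frame passes the CRC check).

0000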